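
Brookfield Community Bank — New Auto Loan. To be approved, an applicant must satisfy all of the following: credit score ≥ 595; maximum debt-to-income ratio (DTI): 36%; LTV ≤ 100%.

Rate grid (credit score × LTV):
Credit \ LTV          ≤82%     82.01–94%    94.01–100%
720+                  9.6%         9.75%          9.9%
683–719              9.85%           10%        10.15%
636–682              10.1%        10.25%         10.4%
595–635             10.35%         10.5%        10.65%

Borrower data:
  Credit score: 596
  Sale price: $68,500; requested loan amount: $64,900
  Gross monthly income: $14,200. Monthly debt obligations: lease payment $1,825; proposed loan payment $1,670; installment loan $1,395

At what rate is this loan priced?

Credit score 596 ≥ 595; Total monthly debts = (1,825 + 1,670 + 1,395) = 4,890. DTI = 4,890/14,200 = 34.4% ≤ 36%
LTV: 64,900 ÷ 68,500 = 94.7%, within 100% cap
Row: 596 falls in 595–635. Column: 94.7% falls in 94.01–100%. Rate = 10.65%.

10.65%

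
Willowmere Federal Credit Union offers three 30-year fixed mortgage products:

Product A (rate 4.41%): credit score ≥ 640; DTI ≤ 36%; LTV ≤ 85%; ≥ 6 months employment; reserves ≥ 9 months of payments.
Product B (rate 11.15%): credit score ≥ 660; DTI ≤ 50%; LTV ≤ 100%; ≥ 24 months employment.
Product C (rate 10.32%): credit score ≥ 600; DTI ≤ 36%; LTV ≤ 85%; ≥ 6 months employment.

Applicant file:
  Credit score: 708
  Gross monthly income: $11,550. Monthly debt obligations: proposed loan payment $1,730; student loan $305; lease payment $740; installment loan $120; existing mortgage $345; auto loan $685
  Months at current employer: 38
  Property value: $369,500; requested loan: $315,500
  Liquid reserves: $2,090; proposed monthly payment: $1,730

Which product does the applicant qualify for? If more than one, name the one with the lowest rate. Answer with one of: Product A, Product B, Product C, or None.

Product B

Total debts = (1,730 + 305 + 740 + 120 + 345 + 685) = 3,925; DTI = 3,925/11,550 = 34%.
LTV = 315,500/369,500 = 85.4%.
Reserves = 2,090/1,730 = 1.2 months.
Product A: score 708 ≥ 640; DTI 34% ≤ 36%; LTV 85.4% > 85%; employment 38 ≥ 6 mo; reserves 1.2 < 9 mo → does not qualify.
Product B: score 708 ≥ 660; DTI 34% ≤ 50%; LTV 85.4% ≤ 100%; employment 38 ≥ 24 mo → qualifies.
Product C: score 708 ≥ 600; DTI 34% ≤ 36%; LTV 85.4% > 85%; employment 38 ≥ 6 mo → does not qualify.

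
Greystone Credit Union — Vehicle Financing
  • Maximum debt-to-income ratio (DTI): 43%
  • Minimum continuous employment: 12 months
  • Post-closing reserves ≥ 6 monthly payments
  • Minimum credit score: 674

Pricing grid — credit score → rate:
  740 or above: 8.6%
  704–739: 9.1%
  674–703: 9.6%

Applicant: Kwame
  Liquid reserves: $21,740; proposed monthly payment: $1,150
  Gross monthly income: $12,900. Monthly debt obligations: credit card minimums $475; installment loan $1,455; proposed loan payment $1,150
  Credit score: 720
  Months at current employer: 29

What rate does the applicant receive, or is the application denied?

Credit score 720 ≥ 674 (meets minimum)
Employment 29 ≥ 12 months
Reserves = 21,740/1,150 = 18.9 months ≥ 6
Total monthly debts = (475 + 1,455 + 1,150) = 3,080. DTI = 3,080/12,900 = 23.9% ≤ 43%
All requirements met. Score 720 falls in the 704–739 tier → 9.1%.

Approved at 9.1%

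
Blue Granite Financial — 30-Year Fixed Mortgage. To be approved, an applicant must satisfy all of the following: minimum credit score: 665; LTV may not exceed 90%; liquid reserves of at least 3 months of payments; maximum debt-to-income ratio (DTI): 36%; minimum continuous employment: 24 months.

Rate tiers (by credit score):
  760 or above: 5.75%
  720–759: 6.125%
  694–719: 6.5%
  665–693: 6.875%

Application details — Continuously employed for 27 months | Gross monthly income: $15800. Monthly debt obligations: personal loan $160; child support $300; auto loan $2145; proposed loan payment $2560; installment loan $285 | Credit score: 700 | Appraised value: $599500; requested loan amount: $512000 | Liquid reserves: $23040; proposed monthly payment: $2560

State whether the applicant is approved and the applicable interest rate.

Approved at 6.5%

Credit score 700 ≥ 665 (meets minimum)
Reserves: 23,040 ÷ 2,560 = 9.0 months (meets 3-month minimum)
LTV = 512,000/599,500 = 85.4% ≤ 90%
Employment 27 ≥ 24 months
Total monthly debts = (160 + 300 + 2,145 + 2,560 + 285) = 5,450. Debt-to-income = 5,450/15,800 = 34.5% — meets 36% limit
All requirements met. Score 700 falls in the 694–719 tier → 6.5%.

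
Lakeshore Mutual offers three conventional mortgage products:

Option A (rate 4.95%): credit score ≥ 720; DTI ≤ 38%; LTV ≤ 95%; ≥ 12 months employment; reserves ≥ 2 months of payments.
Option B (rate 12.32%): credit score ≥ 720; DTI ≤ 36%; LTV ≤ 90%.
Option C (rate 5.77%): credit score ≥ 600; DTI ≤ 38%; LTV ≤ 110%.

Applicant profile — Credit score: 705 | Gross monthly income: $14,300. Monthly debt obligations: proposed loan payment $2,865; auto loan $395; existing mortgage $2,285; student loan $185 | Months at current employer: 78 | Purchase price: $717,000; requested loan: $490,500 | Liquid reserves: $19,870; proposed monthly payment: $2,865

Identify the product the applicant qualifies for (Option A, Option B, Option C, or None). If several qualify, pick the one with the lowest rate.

Total debts = (2,865 + 395 + 2,285 + 185) = 5,730; DTI = 5,730/14,300 = 40.1%.
LTV = 490,500/717,000 = 68.4%.
Reserves = 19,870/2,865 = 6.9 months.
Option A: score 705 < 720; DTI 40.1% > 38%; LTV 68.4% ≤ 95%; employment 78 ≥ 12 mo; reserves 6.9 ≥ 2 mo → does not qualify.
Option B: score 705 < 720; DTI 40.1% > 36%; LTV 68.4% ≤ 90% → does not qualify.
Option C: score 705 ≥ 600; DTI 40.1% > 38%; LTV 68.4% ≤ 110% → does not qualify.

None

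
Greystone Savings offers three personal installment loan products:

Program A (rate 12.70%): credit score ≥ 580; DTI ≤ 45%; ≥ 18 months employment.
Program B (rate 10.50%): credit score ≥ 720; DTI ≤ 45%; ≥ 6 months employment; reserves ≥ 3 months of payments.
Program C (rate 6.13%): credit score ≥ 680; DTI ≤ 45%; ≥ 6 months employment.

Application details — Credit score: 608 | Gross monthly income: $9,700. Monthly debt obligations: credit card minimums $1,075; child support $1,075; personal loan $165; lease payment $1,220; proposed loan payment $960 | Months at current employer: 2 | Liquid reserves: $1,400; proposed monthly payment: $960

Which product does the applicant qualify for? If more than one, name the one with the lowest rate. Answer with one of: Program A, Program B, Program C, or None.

Total debts = (1,075 + 1,075 + 165 + 1,220 + 960) = 4,495; DTI = 4,495/9,700 = 46.3%.
Reserves = 1,400/960 = 1.5 months.
Program A: score 608 ≥ 580; DTI 46.3% > 45%; employment 2 < 18 mo → does not qualify.
Program B: score 608 < 720; DTI 46.3% > 45%; employment 2 < 6 mo; reserves 1.5 < 3 mo → does not qualify.
Program C: score 608 < 680; DTI 46.3% > 45%; employment 2 < 6 mo → does not qualify.

None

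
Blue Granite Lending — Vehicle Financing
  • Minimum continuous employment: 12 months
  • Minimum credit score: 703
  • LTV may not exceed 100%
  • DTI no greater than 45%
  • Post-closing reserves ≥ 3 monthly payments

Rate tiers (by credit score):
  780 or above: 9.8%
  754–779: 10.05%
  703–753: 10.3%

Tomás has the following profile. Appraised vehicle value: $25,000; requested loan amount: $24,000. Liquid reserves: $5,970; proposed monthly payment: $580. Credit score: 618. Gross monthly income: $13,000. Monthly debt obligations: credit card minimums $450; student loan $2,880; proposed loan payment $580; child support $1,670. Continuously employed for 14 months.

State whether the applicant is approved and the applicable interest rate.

Denied

Credit score 618 < 703 (below minimum)
Total monthly debts = (450 + 2,880 + 580 + 1,670) = 5,580. DTI: 5,580 ÷ 13,000 = 42.9%, within the 45% cap
Reserves = 5,970/580 = 10.3 months ≥ 3
Employment 14 ≥ 12 months
Loan-to-value = 24,000/25,000 = 96% — pass (100% max)
Not all requirements met → denied.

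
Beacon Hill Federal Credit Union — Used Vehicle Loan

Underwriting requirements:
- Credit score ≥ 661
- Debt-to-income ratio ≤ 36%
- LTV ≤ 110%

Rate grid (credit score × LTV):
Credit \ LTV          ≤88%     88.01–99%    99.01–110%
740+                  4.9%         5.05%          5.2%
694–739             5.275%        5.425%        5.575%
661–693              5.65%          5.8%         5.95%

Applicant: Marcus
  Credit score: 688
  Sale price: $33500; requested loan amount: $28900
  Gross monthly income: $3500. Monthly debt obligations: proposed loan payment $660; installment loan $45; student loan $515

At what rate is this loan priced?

5.65%

Credit score 688 ≥ 661; Total monthly debts = (660 + 45 + 515) = 1,220. DTI = 1,220/3,500 = 34.9% ≤ 36%
LTV: 28,900 ÷ 33,500 = 86.3%, within 110% cap
Score 688 is in the 661–693 band; LTV 86.3% is in the ≤88% band → 5.65%.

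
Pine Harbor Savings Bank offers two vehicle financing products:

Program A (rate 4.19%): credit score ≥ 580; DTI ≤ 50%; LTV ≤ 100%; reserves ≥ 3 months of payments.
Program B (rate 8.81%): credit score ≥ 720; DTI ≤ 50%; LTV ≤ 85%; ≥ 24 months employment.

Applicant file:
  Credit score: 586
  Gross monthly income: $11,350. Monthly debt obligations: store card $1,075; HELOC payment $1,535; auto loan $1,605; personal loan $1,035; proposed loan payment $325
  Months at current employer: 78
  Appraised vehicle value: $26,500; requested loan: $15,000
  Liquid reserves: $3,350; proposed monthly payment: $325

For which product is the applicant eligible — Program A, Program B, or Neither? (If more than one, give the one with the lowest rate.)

Total debts = (1,075 + 1,535 + 1,605 + 1,035 + 325) = 5,575; DTI = 5,575/11,350 = 49.1%.
LTV = 15,000/26,500 = 56.6%.
Reserves = 3,350/325 = 10.3 months.
Program A: score 586 ≥ 580; DTI 49.1% ≤ 50%; LTV 56.6% ≤ 100%; reserves 10.3 ≥ 3 mo → qualifies.
Program B: score 586 < 720; DTI 49.1% ≤ 50%; LTV 56.6% ≤ 85%; employment 78 ≥ 24 mo → does not qualify.

Program A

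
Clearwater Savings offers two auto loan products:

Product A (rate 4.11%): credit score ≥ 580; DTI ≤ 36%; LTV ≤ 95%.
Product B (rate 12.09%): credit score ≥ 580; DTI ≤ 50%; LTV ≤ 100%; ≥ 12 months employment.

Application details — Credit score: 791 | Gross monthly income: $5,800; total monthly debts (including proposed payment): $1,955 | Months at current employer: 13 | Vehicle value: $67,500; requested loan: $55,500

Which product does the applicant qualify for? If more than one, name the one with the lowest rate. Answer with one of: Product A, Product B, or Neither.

DTI = 1,955/5,800 = 33.7%.
LTV = 55,500/67,500 = 82.2%.
Product A: score 791 ≥ 580; DTI 33.7% ≤ 36%; LTV 82.2% ≤ 95% → qualifies.
Product B: score 791 ≥ 580; DTI 33.7% ≤ 50%; LTV 82.2% ≤ 100%; employment 13 ≥ 12 mo → qualifies.
Qualifying: Product A, Product B. Lowest rate is 4.11% → Product A.

Product A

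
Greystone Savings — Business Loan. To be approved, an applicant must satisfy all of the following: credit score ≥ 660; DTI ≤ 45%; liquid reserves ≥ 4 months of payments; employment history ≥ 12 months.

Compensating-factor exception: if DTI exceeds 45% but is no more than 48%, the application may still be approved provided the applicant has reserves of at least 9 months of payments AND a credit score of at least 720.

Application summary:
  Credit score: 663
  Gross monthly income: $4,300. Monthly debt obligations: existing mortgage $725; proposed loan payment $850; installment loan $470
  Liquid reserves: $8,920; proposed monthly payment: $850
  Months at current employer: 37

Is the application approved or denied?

Credit score 663 ≥ 660 (meets base)
Total debts = (725 + 850 + 470) = 2,045. DTI = 2,045/4,300 = 47.6% > 45% — standard DTI limit exceeded.
Reserves = 8,920/850 = 10.5 months ≥ 4
Employment 37 ≥ 12 months
DTI 47.6% is within the 45%–48% exception band; checking compensating factors.
Reserves 10.5 ≥ 9 months; credit score 663 < 720.
Override conditions not both satisfied; exception does not apply.

Denied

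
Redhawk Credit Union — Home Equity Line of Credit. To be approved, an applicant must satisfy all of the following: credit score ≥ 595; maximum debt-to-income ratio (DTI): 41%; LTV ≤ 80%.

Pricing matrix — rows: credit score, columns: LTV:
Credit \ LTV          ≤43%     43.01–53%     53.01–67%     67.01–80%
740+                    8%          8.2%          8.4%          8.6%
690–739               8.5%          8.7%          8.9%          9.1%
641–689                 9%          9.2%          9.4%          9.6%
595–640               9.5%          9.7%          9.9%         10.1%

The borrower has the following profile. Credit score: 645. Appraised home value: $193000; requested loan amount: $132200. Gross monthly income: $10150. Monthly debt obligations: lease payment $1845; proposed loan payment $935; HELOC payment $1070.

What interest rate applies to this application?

Credit score 645 ≥ 595; Total monthly debts = (1,845 + 935 + 1,070) = 3,850. DTI = 3,850/10,150 = 37.9% ≤ 41%
LTV: 132,200 ÷ 193,000 = 68.5%, within 80% cap
Row: 645 falls in 641–689. Column: 68.5% falls in 67.01–80%. Rate = 9.6%.

9.6%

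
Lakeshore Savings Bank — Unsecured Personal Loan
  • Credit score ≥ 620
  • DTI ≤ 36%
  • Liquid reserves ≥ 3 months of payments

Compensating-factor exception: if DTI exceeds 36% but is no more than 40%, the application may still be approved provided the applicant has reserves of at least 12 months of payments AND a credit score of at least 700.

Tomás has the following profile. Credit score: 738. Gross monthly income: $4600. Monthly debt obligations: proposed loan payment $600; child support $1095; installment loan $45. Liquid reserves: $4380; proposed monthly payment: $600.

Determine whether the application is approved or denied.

Credit score 738 ≥ 620 (meets base)
Total debts = (600 + 1,095 + 45) = 1,740. DTI: 1,740 ÷ 4,600 = 37.8%, over the 36% base limit.
Reserves: 4,380 ÷ 600 = 7.3 months (meets 3-month minimum)
DTI 37.8% is within the 36%–40% exception band; checking compensating factors.
Override check — reserves: 7.3 mo (short of 12); score: 738 (ok).
Compensating-factor requirement not fully met.

Denied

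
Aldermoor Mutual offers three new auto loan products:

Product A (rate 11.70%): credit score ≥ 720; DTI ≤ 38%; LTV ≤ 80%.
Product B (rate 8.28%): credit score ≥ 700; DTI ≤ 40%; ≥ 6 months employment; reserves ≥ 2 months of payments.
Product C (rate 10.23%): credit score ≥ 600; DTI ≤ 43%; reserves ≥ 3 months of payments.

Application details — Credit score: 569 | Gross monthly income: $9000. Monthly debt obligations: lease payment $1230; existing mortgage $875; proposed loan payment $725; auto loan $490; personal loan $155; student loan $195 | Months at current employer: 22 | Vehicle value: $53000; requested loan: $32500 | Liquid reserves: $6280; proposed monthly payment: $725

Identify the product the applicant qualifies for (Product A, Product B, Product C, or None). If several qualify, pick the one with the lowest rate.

None

Total debts = (1,230 + 875 + 725 + 490 + 155 + 195) = 3,670; DTI = 3,670/9,000 = 40.8%.
LTV = 32,500/53,000 = 61.3%.
Reserves = 6,280/725 = 8.7 months.
Product A: score 569 < 720; DTI 40.8% > 38%; LTV 61.3% ≤ 80% → does not qualify.
Product B: score 569 < 700; DTI 40.8% > 40%; employment 22 ≥ 6 mo; reserves 8.7 ≥ 2 mo → does not qualify.
Product C: score 569 < 600; DTI 40.8% ≤ 43%; reserves 8.7 ≥ 3 mo → does not qualify.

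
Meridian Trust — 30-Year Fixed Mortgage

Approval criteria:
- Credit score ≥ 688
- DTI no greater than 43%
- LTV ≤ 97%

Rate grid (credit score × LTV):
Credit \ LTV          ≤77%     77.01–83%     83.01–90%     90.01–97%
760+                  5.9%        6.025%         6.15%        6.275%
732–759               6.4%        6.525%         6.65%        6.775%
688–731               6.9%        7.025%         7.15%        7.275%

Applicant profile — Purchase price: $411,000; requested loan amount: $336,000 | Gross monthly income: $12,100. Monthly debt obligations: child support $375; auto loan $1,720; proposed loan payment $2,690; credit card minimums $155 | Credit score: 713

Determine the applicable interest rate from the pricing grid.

Credit score 713 ≥ 688; Total monthly debts = (375 + 1,720 + 2,690 + 155) = 4,940. Debt-to-income = 4,940/12,100 = 40.8% — meets 43% limit
Loan-to-value = 336,000/411,000 = 81.8% — pass (97% max)
Row: 713 falls in 688–731. Column: 81.8% falls in 77.01–83%. Rate = 7.025%.

7.025%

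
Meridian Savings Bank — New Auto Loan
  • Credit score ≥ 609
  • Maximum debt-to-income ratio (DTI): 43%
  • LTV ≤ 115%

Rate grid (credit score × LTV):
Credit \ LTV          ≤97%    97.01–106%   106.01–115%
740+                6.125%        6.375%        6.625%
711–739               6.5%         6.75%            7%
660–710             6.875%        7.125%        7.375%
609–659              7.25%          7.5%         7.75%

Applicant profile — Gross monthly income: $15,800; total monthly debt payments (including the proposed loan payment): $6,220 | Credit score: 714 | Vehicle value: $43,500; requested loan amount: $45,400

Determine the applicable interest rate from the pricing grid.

6.75%

Credit score 714 ≥ 609; DTI = 6,220/15,800 = 39.4% ≤ 43%
Loan-to-value = 45,400/43,500 = 104.4% — pass (115% max)
Credit 714 → row 711–739; LTV 104.4% → column 97.01–106%. Grid cell → 6.75%.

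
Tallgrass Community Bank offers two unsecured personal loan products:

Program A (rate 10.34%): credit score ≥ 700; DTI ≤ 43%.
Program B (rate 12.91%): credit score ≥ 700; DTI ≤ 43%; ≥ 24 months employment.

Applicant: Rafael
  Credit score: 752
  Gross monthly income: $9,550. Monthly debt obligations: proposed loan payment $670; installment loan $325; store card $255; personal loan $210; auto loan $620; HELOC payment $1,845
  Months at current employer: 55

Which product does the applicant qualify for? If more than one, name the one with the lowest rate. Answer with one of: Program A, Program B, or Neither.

Total debts = (670 + 325 + 255 + 210 + 620 + 1,845) = 3,925; DTI = 3,925/9,550 = 41.1%.
Program A: score 752 ≥ 700; DTI 41.1% ≤ 43% → qualifies.
Program B: score 752 ≥ 700; DTI 41.1% ≤ 43%; employment 55 ≥ 24 mo → qualifies.
Qualifying: Program A, Program B. Lowest rate is 10.34% → Program A.

Program A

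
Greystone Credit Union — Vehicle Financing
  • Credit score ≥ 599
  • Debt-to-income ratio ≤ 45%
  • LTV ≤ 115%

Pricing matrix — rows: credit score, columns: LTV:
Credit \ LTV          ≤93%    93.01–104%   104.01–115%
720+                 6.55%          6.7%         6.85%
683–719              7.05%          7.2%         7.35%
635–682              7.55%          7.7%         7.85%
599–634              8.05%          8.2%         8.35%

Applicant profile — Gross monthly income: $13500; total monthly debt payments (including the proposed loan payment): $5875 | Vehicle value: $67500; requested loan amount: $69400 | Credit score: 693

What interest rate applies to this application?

Credit score 693 ≥ 599; DTI: 5,875 ÷ 13,500 = 43.5%, within the 45% cap
Loan-to-value = 69,400/67,500 = 102.8% — pass (115% max)
Row: 693 falls in 683–719. Column: 102.8% falls in 93.01–104%. Rate = 7.2%.

7.2%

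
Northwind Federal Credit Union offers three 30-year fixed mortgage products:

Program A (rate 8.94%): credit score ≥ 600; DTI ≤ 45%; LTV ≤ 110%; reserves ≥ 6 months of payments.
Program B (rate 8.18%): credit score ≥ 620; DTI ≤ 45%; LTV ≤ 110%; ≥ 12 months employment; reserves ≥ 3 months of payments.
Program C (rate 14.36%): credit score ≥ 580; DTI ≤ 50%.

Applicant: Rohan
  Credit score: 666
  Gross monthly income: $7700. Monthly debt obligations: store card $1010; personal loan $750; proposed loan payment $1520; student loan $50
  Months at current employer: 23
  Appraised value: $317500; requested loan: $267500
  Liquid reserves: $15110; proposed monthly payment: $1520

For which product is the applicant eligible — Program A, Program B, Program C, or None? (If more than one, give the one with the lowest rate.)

Total debts = (1,010 + 750 + 1,520 + 50) = 3,330; DTI = 3,330/7,700 = 43.2%.
LTV = 267,500/317,500 = 84.3%.
Reserves = 15,110/1,520 = 9.9 months.
Program A: score 666 ≥ 600; DTI 43.2% ≤ 45%; LTV 84.3% ≤ 110%; reserves 9.9 ≥ 6 mo → qualifies.
Program B: score 666 ≥ 620; DTI 43.2% ≤ 45%; LTV 84.3% ≤ 110%; employment 23 ≥ 12 mo; reserves 9.9 ≥ 3 mo → qualifies.
Program C: score 666 ≥ 580; DTI 43.2% ≤ 50% → qualifies.
Qualifying: Program A, Program B, Program C. Lowest rate is 8.18% → Program B.

Program B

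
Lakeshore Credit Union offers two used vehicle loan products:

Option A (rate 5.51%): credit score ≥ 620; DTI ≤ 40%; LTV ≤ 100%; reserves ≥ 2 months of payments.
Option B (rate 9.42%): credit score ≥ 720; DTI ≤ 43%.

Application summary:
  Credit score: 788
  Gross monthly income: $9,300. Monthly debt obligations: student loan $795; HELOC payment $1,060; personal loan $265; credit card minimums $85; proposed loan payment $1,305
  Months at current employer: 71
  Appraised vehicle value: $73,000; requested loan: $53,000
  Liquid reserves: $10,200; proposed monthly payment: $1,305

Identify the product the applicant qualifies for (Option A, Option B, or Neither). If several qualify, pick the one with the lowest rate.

Option A

Total debts = (795 + 1,060 + 265 + 85 + 1,305) = 3,510; DTI = 3,510/9,300 = 37.7%.
LTV = 53,000/73,000 = 72.6%.
Reserves = 10,200/1,305 = 7.8 months.
Option A: score 788 ≥ 620; DTI 37.7% ≤ 40%; LTV 72.6% ≤ 100%; reserves 7.8 ≥ 2 mo → qualifies.
Option B: score 788 ≥ 720; DTI 37.7% ≤ 43% → qualifies.
Qualifying: Option A, Option B. Lowest rate is 5.51% → Option A.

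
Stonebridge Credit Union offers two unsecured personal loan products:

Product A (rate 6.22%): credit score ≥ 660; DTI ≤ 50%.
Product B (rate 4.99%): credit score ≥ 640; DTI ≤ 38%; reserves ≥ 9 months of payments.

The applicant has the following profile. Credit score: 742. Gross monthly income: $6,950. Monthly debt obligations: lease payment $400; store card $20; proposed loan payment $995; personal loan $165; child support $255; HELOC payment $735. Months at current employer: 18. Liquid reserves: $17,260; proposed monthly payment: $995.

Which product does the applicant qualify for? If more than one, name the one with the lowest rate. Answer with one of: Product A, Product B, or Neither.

Product B

Total debts = (400 + 20 + 995 + 165 + 255 + 735) = 2,570; DTI = 2,570/6,950 = 37%.
Reserves = 17,260/995 = 17.3 months.
Product A: score 742 ≥ 660; DTI 37% ≤ 50% → qualifies.
Product B: score 742 ≥ 640; DTI 37% ≤ 38%; reserves 17.3 ≥ 9 mo → qualifies.
Qualifying: Product A, Product B. Lowest rate is 4.99% → Product B.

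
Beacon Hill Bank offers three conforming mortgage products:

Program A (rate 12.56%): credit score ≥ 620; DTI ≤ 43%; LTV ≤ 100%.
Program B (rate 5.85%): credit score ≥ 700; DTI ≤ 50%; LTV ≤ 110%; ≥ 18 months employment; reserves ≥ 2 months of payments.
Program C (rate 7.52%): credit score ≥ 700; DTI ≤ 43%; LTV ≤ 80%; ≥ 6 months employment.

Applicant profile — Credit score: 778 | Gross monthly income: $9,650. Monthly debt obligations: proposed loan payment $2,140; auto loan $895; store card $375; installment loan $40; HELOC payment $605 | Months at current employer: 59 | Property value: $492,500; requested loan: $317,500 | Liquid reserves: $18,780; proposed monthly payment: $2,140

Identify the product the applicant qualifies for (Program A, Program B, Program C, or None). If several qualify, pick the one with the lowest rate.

Program B

Total debts = (2,140 + 895 + 375 + 40 + 605) = 4,055; DTI = 4,055/9,650 = 42%.
LTV = 317,500/492,500 = 64.5%.
Reserves = 18,780/2,140 = 8.8 months.
Program A: score 778 ≥ 620; DTI 42% ≤ 43%; LTV 64.5% ≤ 100% → qualifies.
Program B: score 778 ≥ 700; DTI 42% ≤ 50%; LTV 64.5% ≤ 110%; employment 59 ≥ 18 mo; reserves 8.8 ≥ 2 mo → qualifies.
Program C: score 778 ≥ 700; DTI 42% ≤ 43%; LTV 64.5% ≤ 80%; employment 59 ≥ 6 mo → qualifies.
Qualifying: Program A, Program B, Program C. Lowest rate is 5.85% → Program B.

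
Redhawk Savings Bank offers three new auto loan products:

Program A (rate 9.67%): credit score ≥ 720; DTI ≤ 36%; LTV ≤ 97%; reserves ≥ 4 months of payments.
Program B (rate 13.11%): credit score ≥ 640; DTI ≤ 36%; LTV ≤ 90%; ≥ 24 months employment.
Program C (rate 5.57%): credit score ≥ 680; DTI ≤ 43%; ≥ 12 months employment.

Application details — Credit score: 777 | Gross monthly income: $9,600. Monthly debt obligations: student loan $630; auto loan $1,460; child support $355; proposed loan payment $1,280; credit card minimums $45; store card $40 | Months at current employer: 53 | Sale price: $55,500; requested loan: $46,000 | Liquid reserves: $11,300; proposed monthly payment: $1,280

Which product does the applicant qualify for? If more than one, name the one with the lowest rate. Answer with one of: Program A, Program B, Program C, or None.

Total debts = (630 + 1,460 + 355 + 1,280 + 45 + 40) = 3,810; DTI = 3,810/9,600 = 39.7%.
LTV = 46,000/55,500 = 82.9%.
Reserves = 11,300/1,280 = 8.8 months.
Program A: score 777 ≥ 720; DTI 39.7% > 36%; LTV 82.9% ≤ 97%; reserves 8.8 ≥ 4 mo → does not qualify.
Program B: score 777 ≥ 640; DTI 39.7% > 36%; LTV 82.9% ≤ 90%; employment 53 ≥ 24 mo → does not qualify.
Program C: score 777 ≥ 680; DTI 39.7% ≤ 43%; employment 53 ≥ 12 mo → qualifies.

Program C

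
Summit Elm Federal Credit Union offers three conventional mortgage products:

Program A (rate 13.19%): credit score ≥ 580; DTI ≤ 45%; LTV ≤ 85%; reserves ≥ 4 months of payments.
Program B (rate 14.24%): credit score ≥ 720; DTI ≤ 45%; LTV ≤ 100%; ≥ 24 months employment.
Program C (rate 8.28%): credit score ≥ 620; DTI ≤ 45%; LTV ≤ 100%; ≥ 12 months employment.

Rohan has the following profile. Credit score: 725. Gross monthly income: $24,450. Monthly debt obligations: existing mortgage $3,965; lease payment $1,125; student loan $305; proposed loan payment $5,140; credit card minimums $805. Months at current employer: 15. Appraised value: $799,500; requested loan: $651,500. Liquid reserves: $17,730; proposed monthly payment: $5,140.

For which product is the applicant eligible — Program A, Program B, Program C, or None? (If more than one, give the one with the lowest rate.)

None

Total debts = (3,965 + 1,125 + 305 + 5,140 + 805) = 11,340; DTI = 11,340/24,450 = 46.4%.
LTV = 651,500/799,500 = 81.5%.
Reserves = 17,730/5,140 = 3.4 months.
Program A: score 725 ≥ 580; DTI 46.4% > 45%; LTV 81.5% ≤ 85%; reserves 3.4 < 4 mo → does not qualify.
Program B: score 725 ≥ 720; DTI 46.4% > 45%; LTV 81.5% ≤ 100%; employment 15 < 24 mo → does not qualify.
Program C: score 725 ≥ 620; DTI 46.4% > 45%; LTV 81.5% ≤ 100%; employment 15 ≥ 12 mo → does not qualify.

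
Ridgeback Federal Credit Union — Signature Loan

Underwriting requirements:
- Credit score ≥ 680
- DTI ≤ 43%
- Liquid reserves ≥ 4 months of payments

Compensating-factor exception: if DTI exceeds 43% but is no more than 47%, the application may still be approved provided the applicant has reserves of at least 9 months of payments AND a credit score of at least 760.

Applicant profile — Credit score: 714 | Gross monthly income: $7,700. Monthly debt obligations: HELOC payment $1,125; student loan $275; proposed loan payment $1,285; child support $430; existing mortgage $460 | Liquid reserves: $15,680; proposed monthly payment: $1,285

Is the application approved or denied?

Denied

Credit score 714 ≥ 680 (meets base)
Total debts = (1,125 + 275 + 1,285 + 430 + 460) = 3,575. DTI: 3,575 ÷ 7,700 = 46.4%, over the 43% base limit.
Reserves = 15,680/1,285 = 12.2 months ≥ 4
46.4% falls in the override range (43%–47%), so the compensating-factor test applies.
Reserves 12.2 ≥ 9 months; credit score 714 < 760.
Override conditions not both satisfied; exception does not apply.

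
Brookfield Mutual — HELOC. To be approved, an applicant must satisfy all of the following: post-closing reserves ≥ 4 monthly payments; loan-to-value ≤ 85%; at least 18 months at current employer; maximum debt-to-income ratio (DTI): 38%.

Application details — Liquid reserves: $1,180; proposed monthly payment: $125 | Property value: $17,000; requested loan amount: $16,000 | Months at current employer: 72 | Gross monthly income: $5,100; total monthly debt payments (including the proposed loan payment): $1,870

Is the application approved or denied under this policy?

Denied

Reserves: 1,180 ÷ 125 = 9.4 months (meets 4-month minimum)
Loan-to-value = 16,000/17,000 = 94.1% — fail (85% max)
Employment 72 ≥ 18 months
DTI = 1,870/5,100 = 36.7% ≤ 38%
Fails on LTV.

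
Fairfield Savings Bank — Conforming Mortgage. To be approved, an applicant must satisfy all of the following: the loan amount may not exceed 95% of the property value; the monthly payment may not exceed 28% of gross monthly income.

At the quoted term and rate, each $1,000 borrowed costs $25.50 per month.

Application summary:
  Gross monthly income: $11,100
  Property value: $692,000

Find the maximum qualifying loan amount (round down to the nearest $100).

Payment cap: 28% × $11,100 = $3,108/month.
At $25.50 per $1,000, that supports 3,108/25.50 × 1,000 ≈ $121,882 → $121,800.
LTV cap: 95% × $692,000 = $657,400 → $657,400.
Binding constraint: payment-to-income.

$121,800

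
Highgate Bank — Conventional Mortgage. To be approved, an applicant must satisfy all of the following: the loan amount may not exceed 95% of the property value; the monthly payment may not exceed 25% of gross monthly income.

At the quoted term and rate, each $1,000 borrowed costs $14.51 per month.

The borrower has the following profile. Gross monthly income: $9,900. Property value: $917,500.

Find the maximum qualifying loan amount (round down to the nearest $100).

$170,500

Payment cap: 25% × $9,900 = $2,475/month.
At $14.51 per $1,000, that supports 2,475/14.51 × 1,000 ≈ $170,572 → $170,500.
LTV cap: 95% × $917,500 = $871,625 → $871,600.
Binding constraint: payment-to-income.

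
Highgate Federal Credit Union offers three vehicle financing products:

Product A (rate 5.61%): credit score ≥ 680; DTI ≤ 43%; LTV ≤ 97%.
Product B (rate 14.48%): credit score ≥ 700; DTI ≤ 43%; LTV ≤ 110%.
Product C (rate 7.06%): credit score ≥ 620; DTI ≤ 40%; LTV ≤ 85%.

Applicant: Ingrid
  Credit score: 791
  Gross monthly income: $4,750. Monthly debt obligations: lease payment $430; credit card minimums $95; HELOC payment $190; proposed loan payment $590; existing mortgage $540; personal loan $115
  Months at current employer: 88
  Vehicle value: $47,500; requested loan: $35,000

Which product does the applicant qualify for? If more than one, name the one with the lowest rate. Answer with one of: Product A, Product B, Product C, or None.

Total debts = (430 + 95 + 190 + 590 + 540 + 115) = 1,960; DTI = 1,960/4,750 = 41.3%.
LTV = 35,000/47,500 = 73.7%.
Product A: score 791 ≥ 680; DTI 41.3% ≤ 43%; LTV 73.7% ≤ 97% → qualifies.
Product B: score 791 ≥ 700; DTI 41.3% ≤ 43%; LTV 73.7% ≤ 110% → qualifies.
Product C: score 791 ≥ 620; DTI 41.3% > 40%; LTV 73.7% ≤ 85% → does not qualify.
Qualifying: Product A, Product B. Lowest rate is 5.61% → Product A.

Product A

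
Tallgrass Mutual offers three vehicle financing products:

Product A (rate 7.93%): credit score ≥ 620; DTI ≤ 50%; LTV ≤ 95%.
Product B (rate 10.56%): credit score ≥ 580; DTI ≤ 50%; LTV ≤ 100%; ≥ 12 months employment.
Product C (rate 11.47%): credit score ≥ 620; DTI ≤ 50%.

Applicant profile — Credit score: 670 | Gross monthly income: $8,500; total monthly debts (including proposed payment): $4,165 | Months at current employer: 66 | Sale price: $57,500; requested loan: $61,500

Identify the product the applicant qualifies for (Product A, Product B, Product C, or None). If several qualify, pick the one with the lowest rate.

Product C

DTI = 4,165/8,500 = 49%.
LTV = 61,500/57,500 = 107%.
Product A: score 670 ≥ 620; DTI 49% ≤ 50%; LTV 107% > 95% → does not qualify.
Product B: score 670 ≥ 580; DTI 49% ≤ 50%; LTV 107% > 100%; employment 66 ≥ 12 mo → does not qualify.
Product C: score 670 ≥ 620; DTI 49% ≤ 50% → qualifies.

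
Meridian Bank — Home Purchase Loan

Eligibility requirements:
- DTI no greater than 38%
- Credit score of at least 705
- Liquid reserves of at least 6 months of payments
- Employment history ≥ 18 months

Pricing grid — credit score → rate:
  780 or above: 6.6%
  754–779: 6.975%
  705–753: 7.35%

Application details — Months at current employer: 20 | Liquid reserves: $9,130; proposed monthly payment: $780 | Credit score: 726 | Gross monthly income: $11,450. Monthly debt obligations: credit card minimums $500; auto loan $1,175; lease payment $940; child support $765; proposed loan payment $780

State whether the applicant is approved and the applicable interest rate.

Approved at 7.35%

Credit score 726 ≥ 705 (meets minimum)
Liquid reserves cover 9,130/780 = 11.7 months — ≥ 6 required
Total monthly debts = (500 + 1,175 + 940 + 765 + 780) = 4,160. DTI = 4,160/11,450 = 36.3% ≤ 38%
Employment 20 ≥ 18 months
All requirements met. Score 726 falls in the 705–753 tier → 7.35%.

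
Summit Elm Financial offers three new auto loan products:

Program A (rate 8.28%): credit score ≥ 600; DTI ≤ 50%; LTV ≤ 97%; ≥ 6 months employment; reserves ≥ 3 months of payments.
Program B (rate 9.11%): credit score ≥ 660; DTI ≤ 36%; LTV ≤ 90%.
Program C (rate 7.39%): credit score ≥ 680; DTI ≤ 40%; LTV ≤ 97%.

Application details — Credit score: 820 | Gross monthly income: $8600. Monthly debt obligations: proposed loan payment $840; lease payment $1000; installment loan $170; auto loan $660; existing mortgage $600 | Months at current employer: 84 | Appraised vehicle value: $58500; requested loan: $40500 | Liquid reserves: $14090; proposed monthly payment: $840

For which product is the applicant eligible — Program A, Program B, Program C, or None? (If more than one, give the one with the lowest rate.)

Program C

Total debts = (840 + 1,000 + 170 + 660 + 600) = 3,270; DTI = 3,270/8,600 = 38%.
LTV = 40,500/58,500 = 69.2%.
Reserves = 14,090/840 = 16.8 months.
Program A: score 820 ≥ 600; DTI 38% ≤ 50%; LTV 69.2% ≤ 97%; employment 84 ≥ 6 mo; reserves 16.8 ≥ 3 mo → qualifies.
Program B: score 820 ≥ 660; DTI 38% > 36%; LTV 69.2% ≤ 90% → does not qualify.
Program C: score 820 ≥ 680; DTI 38% ≤ 40%; LTV 69.2% ≤ 97% → qualifies.
Qualifying: Program A, Program C. Lowest rate is 7.39% → Program C.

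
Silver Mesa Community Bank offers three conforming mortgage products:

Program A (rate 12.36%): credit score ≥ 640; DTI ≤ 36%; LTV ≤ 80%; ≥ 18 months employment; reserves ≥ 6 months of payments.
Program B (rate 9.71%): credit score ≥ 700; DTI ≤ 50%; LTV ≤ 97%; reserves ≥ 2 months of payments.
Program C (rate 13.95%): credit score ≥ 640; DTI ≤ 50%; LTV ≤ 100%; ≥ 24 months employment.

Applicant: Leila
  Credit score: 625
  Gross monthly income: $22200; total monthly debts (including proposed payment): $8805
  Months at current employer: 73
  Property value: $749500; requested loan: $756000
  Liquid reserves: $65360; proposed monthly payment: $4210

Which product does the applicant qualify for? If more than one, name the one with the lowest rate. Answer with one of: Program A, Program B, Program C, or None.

DTI = 8,805/22,200 = 39.7%.
LTV = 756,000/749,500 = 100.9%.
Reserves = 65,360/4,210 = 15.5 months.
Program A: score 625 < 640; DTI 39.7% > 36%; LTV 100.9% > 80%; employment 73 ≥ 18 mo; reserves 15.5 ≥ 6 mo → does not qualify.
Program B: score 625 < 700; DTI 39.7% ≤ 50%; LTV 100.9% > 97%; reserves 15.5 ≥ 2 mo → does not qualify.
Program C: score 625 < 640; DTI 39.7% ≤ 50%; LTV 100.9% > 100%; employment 73 ≥ 24 mo → does not qualify.

None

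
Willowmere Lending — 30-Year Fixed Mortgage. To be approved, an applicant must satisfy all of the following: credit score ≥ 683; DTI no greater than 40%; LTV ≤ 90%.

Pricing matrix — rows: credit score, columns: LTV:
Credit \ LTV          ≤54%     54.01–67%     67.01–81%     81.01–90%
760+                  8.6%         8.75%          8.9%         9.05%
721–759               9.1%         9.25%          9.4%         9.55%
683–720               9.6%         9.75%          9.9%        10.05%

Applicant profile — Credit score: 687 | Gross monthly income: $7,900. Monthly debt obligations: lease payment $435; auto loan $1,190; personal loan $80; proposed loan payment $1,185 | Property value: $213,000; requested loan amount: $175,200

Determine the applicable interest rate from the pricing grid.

Credit score 687 ≥ 683; Total monthly debts = (435 + 1,190 + 80 + 1,185) = 2,890. DTI: 2,890 ÷ 7,900 = 36.6%, within the 40% cap
Loan-to-value = 175,200/213,000 = 82.3% — pass (90% max)
Credit 687 → row 683–720; LTV 82.3% → column 81.01–90%. Grid cell → 10.05%.

10.05%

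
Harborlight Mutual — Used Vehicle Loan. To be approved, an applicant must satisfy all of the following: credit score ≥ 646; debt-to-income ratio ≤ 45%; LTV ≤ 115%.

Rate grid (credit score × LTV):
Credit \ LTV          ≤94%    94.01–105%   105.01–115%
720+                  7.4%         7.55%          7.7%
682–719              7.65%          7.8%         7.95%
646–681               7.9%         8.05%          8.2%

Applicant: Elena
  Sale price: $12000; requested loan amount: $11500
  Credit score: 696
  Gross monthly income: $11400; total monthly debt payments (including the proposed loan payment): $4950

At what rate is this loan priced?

7.8%

Credit score 696 ≥ 646; Debt-to-income = 4,950/11,400 = 43.4% — meets 45% limit
LTV: 11,500 ÷ 12,000 = 95.8%, within 115% cap
Row: 696 falls in 682–719. Column: 95.8% falls in 94.01–105%. Rate = 7.8%.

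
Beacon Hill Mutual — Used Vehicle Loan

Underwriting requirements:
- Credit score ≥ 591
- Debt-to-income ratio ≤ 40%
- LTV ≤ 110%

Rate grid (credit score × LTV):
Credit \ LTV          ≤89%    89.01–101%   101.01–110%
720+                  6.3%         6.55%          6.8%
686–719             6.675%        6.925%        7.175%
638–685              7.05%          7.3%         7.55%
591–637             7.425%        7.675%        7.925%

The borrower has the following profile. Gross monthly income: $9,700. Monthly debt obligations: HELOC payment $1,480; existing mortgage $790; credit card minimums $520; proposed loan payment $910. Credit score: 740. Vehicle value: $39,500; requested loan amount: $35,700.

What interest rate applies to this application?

Credit score 740 ≥ 591; Total monthly debts = (1,480 + 790 + 520 + 910) = 3,700. Debt-to-income = 3,700/9,700 = 38.1% — meets 40% limit
LTV: 35,700 ÷ 39,500 = 90.4%, within 110% cap
Score 740 is in the 720+ band; LTV 90.4% is in the 89.01–101% band → 6.55%.

6.55%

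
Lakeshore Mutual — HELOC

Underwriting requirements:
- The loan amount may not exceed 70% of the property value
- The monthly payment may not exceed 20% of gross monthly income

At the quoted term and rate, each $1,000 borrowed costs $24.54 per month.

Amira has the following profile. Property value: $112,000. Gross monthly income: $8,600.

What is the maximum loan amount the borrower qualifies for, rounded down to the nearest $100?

$70,000

Payment cap: 20% × $8,600 = $1,720/month.
At $24.54 per $1,000, that supports 1,720/24.54 × 1,000 ≈ $70,089 → $70,000.
LTV cap: 70% × $112,000 = $78,400 → $78,400.
Binding constraint: payment-to-income.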